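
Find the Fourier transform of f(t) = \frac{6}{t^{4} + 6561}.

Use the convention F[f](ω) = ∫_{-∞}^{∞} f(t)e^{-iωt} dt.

F(ω) = \frac{2 \pi e^{- \frac{9 \sqrt{2} \left|{\omega}\right|}{2}} \sin{\left(\frac{9 \sqrt{2} \left|{\omega}\right|}{2} + \frac{\pi}{4} \right)}}{243}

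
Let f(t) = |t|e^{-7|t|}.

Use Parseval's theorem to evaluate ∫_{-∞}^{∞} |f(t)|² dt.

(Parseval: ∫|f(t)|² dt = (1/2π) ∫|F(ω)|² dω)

∫|f(t)|² dt = \frac{1}{686}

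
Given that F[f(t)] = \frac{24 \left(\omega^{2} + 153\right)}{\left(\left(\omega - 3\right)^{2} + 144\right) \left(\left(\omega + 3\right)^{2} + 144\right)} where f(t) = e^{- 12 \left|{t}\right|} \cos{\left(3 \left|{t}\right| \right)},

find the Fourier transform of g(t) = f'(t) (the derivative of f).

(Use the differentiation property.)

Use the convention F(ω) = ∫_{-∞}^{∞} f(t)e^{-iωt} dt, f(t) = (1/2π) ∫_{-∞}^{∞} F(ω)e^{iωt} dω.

F[g](ω) = \frac{24 i \omega \left(\omega^{2} + 153\right)}{\omega^{4} + 270 \omega^{2} + 23409}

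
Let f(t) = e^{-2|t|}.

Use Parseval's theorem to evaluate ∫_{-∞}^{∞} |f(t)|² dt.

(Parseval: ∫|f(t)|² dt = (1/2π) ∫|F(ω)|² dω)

∫|f(t)|² dt = \frac{1}{2}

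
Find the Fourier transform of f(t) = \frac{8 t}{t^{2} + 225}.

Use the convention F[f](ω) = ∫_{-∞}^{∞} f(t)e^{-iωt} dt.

F(ω) = - 8 i \pi e^{- 15 \left|{\omega}\right|} \operatorname{sign}{\left(\omega \right)}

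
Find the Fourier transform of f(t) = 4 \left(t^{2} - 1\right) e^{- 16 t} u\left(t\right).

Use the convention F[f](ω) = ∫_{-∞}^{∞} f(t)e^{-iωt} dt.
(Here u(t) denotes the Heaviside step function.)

F(ω) = \frac{4 \left(2 i \omega - \left(i \omega + 16\right)^{3} + 32\right)}{\left(i \omega + 16\right)^{4}}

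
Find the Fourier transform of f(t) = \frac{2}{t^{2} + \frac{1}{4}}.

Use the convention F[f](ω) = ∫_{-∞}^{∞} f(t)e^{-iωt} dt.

F(ω) = 4 \pi e^{- \frac{\left|{\omega}\right|}{2}}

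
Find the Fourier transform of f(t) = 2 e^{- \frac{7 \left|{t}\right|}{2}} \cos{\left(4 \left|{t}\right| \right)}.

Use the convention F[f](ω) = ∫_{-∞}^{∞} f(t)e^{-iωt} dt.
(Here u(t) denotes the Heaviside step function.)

F(ω) = \frac{56 \left(4 \omega^{2} + 113\right)}{16 \omega^{4} - 120 \omega^{2} + 12769}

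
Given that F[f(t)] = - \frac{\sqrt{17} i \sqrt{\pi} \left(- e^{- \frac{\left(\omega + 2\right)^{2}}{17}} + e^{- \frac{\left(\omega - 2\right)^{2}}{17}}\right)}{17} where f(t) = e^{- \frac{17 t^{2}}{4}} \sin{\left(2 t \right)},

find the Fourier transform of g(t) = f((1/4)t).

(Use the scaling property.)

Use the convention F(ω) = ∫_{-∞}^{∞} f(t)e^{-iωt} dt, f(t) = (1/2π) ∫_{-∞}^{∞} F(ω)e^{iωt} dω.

F[g](ω) = \frac{4 \sqrt{17} i \sqrt{\pi} \left(1 - e^{\frac{32 \omega}{17}}\right) e^{- \frac{16 \omega^{2}}{17} - \frac{16 \omega}{17} - \frac{4}{17}}}{17}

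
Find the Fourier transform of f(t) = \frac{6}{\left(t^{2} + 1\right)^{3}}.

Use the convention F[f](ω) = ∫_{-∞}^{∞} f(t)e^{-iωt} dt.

F(ω) = \frac{3 \pi \left(\omega^{2} + 3 \left|{\omega}\right| + 3\right) e^{- \left|{\omega}\right|}}{4}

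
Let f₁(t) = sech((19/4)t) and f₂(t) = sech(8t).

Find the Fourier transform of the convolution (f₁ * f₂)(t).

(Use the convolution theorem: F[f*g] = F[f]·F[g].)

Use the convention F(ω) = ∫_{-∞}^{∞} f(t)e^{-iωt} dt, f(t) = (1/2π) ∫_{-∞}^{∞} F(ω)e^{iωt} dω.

F[f₁*f₂](ω) = \frac{\pi^{2}}{38 \cosh{\left(\frac{\pi \omega}{16} \right)} \cosh{\left(\frac{2 \pi \omega}{19} \right)}}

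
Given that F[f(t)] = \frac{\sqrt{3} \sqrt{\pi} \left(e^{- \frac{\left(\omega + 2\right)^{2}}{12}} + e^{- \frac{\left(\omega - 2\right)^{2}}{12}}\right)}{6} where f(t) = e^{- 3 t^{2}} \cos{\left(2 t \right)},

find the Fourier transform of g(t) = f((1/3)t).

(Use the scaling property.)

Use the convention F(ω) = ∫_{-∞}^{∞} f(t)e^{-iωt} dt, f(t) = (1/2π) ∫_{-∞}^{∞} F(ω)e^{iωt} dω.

F[g](ω) = \frac{\sqrt{3} \sqrt{\pi} \left(e^{2 \omega} + 1\right) e^{- \frac{3 \omega^{2}}{4} - \omega - \frac{1}{3}}}{2}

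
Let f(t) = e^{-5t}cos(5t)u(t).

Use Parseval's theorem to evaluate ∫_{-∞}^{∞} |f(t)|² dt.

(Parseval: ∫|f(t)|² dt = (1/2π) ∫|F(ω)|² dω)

∫|f(t)|² dt = \frac{3}{40}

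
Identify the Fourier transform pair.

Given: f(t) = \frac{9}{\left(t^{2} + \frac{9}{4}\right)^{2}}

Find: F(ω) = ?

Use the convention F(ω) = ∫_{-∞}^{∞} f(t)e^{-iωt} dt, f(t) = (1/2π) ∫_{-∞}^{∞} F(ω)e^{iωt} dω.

F(ω) = \frac{2 \pi \left(3 \left|{\omega}\right| + 2\right) e^{- \frac{3 \left|{\omega}\right|}{2}}}{3}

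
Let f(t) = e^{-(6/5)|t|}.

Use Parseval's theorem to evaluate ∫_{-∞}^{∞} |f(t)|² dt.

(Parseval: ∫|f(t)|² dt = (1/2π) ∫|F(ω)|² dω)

∫|f(t)|² dt = \frac{5}{6}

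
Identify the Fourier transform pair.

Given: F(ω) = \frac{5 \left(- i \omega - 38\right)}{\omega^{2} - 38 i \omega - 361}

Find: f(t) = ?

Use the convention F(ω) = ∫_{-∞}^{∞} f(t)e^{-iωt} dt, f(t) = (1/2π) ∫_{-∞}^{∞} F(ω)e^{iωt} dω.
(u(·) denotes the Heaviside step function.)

f(t) = 5 \left(19 t + 1\right) e^{- 19 t} u\left(t\right)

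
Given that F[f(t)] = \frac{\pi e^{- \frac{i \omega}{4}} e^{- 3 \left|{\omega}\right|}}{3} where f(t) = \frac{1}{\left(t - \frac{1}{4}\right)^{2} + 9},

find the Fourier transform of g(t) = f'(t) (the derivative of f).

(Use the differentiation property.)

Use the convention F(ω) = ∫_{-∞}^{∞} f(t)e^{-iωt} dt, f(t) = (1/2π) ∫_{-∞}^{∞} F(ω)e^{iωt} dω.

F[g](ω) = \frac{i \pi \omega e^{- \frac{i \omega}{4} - 3 \left|{\omega}\right|}}{3}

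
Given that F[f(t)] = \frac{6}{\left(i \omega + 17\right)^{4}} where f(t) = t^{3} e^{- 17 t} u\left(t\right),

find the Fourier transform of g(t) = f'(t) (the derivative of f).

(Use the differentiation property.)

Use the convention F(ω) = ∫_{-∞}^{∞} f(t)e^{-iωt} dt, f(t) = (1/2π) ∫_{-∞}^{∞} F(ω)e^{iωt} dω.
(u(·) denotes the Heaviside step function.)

F[g](ω) = \frac{6 i \omega}{\left(i \omega + 17\right)^{4}}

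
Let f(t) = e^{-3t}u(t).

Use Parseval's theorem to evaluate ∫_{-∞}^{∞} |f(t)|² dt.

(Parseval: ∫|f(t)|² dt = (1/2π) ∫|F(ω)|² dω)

∫|f(t)|² dt = \frac{1}{6}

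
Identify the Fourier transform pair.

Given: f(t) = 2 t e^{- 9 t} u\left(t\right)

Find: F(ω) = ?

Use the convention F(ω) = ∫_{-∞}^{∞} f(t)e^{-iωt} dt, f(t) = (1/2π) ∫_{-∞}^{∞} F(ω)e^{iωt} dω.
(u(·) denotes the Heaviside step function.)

F(ω) = \frac{2}{\left(i \omega + 9\right)^{2}}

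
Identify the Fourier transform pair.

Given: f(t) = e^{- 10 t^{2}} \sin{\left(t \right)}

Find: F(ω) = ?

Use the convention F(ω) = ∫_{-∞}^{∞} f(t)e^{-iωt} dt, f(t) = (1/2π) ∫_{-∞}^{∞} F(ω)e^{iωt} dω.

F(ω) = \frac{\sqrt{10} i \sqrt{\pi} \left(1 - e^{\frac{\omega}{10}}\right) e^{- \frac{\omega^{2}}{40} - \frac{\omega}{20} - \frac{1}{40}}}{20}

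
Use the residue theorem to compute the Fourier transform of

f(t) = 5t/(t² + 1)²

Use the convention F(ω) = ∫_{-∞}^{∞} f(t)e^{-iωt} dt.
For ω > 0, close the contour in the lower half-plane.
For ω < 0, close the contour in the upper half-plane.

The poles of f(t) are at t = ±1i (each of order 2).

Let g(z) = f(z)e^{-iωz}; for large |z| the factor e^{-iωz} decays in the lower half-plane when ω > 0 and in the upper half-plane when ω < 0.

Case ω > 0 (lower half-plane, clockwise contour ⇒ F(ω) = -2πi·ΣRes):
  Res_{z = - i} g(z) = \frac{5 \omega e^{- \omega}}{4} (pole of order 2)
  F(ω) = -2πi·ΣRes = - \frac{5 i \pi \omega e^{- \omega}}{2}

Case ω < 0 (upper half-plane, counterclockwise contour ⇒ F(ω) = +2πi·ΣRes):
  Res_{z = i} g(z) = - \frac{5 \omega e^{\omega}}{4} (pole of order 2)
  F(ω) = 2πi·ΣRes = - \frac{5 i \pi \omega e^{\omega}}{2}

Both cases combine into a single formula in |ω|:

F(ω) = - \frac{5 i \pi \omega e^{- \left|{\omega}\right|}}{2}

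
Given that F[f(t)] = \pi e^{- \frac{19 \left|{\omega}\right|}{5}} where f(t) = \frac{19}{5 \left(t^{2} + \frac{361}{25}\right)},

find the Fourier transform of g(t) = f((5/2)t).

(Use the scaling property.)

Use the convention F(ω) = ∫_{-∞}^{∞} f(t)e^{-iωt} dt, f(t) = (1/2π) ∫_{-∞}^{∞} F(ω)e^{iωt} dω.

F[g](ω) = \frac{2 \pi e^{- \frac{38 \left|{\omega}\right|}{25}}}{5}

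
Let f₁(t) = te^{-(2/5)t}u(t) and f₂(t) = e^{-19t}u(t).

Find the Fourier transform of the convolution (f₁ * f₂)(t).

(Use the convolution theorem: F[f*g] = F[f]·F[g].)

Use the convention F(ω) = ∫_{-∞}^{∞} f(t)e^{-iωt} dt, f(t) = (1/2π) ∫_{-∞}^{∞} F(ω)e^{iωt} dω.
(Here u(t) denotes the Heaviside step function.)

F[f₁*f₂](ω) = \frac{25}{\left(i \omega + 19\right) \left(5 i \omega + 2\right)^{2}}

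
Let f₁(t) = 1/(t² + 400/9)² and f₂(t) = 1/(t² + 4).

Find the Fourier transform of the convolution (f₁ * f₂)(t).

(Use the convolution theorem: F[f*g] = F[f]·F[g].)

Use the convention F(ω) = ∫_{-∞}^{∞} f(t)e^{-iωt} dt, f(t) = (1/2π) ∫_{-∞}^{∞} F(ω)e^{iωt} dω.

F[f₁*f₂](ω) = \frac{9 \pi^{2} \left(20 \left|{\omega}\right| + 3\right) e^{- \frac{26 \left|{\omega}\right|}{3}}}{32000}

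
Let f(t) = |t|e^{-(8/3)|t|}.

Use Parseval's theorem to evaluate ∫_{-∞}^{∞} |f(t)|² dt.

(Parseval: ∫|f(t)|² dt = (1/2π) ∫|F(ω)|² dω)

∫|f(t)|² dt = \frac{27}{1024}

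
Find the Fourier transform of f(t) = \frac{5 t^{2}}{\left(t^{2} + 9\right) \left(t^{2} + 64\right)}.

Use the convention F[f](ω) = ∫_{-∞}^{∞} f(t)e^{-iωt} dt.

F(ω) = \frac{\pi \left(8 - 3 e^{5 \left|{\omega}\right|}\right) e^{- 8 \left|{\omega}\right|}}{11}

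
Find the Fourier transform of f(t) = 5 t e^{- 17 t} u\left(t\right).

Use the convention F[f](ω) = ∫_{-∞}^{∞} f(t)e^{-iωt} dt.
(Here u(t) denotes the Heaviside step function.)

F(ω) = \frac{5}{\left(i \omega + 17\right)^{2}}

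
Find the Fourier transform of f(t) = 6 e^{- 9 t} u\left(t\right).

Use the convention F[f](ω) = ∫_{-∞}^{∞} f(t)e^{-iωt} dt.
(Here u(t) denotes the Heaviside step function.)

F(ω) = \frac{6}{i \omega + 9}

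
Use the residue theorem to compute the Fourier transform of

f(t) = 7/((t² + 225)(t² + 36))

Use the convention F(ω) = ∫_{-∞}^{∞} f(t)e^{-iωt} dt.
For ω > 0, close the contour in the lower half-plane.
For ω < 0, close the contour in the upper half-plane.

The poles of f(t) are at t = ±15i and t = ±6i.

Let g(z) = f(z)e^{-iωz}; for large |z| the factor e^{-iωz} decays in the lower half-plane when ω > 0 and in the upper half-plane when ω < 0.

Case ω > 0 (lower half-plane, clockwise contour ⇒ F(ω) = -2πi·ΣRes):
  Res_{z = - 15 i} g(z) = - \frac{i e^{- 15 \omega}}{810}
  Res_{z = - 6 i} g(z) = \frac{i e^{- 6 \omega}}{324}
  F(ω) = -2πi·ΣRes = \frac{\pi \left(5 e^{9 \omega} - 2\right) e^{- 15 \omega}}{810}

Case ω < 0 (upper half-plane, counterclockwise contour ⇒ F(ω) = +2πi·ΣRes):
  Res_{z = 15 i} g(z) = \frac{i e^{15 \omega}}{810}
  Res_{z = 6 i} g(z) = - \frac{i e^{6 \omega}}{324}
  F(ω) = 2πi·ΣRes = \frac{\pi \left(5 - 2 e^{9 \omega}\right) e^{6 \omega}}{810}

Both cases combine into a single formula in |ω|:

F(ω) = \frac{\pi \left(5 e^{9 \left|{\omega}\right|} - 2\right) e^{- 15 \left|{\omega}\right|}}{810}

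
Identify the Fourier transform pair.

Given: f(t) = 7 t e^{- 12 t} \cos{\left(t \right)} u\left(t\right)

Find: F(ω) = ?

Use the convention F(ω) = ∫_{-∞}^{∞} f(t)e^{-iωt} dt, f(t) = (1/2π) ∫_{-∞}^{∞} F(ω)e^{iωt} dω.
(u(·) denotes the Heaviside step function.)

F(ω) = \frac{7 \left(\left(i \omega + 12\right)^{2} - 1\right)}{\left(\left(i \omega + 12\right)^{2} + 1\right)^{2}}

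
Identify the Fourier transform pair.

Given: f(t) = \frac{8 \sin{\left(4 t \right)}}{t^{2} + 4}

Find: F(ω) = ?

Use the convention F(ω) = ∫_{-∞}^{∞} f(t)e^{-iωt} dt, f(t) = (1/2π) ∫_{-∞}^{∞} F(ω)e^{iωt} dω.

F(ω) = 2 i \pi e^{- 2 \left|{\omega + 4}\right|} - 2 i \pi e^{- 2 \left|{\omega - 4}\right|}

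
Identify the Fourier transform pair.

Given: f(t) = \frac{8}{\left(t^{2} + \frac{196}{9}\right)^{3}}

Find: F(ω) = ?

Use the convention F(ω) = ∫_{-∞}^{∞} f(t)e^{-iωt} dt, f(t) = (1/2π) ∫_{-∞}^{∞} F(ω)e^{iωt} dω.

F(ω) = \frac{27 \pi \left(196 \omega^{2} + 126 \left|{\omega}\right| + 27\right) e^{- \frac{14 \left|{\omega}\right|}{3}}}{537824}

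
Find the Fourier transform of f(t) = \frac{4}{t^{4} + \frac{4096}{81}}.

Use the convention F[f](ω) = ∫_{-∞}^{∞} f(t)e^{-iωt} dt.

F(ω) = \frac{27 \pi e^{- \frac{4 \sqrt{2} \left|{\omega}\right|}{3}} \sin{\left(\frac{4 \sqrt{2} \left|{\omega}\right|}{3} + \frac{\pi}{4} \right)}}{128}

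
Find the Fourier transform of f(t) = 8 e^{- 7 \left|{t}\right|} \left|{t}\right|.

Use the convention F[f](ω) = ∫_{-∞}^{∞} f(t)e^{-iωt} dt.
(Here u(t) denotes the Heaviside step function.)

F(ω) = \frac{16 \left(49 - \omega^{2}\right)}{\left(\omega^{2} + 49\right)^{2}}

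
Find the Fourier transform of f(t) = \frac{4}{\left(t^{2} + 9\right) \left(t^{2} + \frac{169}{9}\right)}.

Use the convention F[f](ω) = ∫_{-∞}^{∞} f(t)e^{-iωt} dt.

F(ω) = \frac{3 \pi e^{- 3 \left|{\omega}\right|}}{22} - \frac{27 \pi e^{- \frac{13 \left|{\omega}\right|}{3}}}{286}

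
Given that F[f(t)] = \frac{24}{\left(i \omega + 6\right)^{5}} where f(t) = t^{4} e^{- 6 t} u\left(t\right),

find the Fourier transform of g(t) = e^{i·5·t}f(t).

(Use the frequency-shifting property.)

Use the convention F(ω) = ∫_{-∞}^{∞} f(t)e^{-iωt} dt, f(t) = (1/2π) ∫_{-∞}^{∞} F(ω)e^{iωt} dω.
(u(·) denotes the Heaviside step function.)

F[g](ω) = \frac{24}{\left(i \left(\omega - 5\right) + 6\right)^{5}}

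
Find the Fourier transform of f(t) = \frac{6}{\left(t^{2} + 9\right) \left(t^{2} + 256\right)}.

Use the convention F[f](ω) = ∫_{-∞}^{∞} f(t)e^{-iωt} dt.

F(ω) = \frac{\pi \left(16 e^{13 \left|{\omega}\right|} - 3\right) e^{- 16 \left|{\omega}\right|}}{1976}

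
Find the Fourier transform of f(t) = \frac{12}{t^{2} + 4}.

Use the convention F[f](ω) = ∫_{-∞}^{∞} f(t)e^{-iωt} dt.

F(ω) = 6 \pi e^{- 2 \left|{\omega}\right|}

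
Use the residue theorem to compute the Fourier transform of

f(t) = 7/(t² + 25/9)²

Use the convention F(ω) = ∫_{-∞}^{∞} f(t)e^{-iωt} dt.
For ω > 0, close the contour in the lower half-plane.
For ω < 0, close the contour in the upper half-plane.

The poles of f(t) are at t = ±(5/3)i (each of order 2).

Let g(z) = f(z)e^{-iωz}; for large |z| the factor e^{-iωz} decays in the lower half-plane when ω > 0 and in the upper half-plane when ω < 0.

Case ω > 0 (lower half-plane, clockwise contour ⇒ F(ω) = -2πi·ΣRes):
  Res_{z = - \frac{5 i}{3}} g(z) = \frac{63 i \left(5 \omega + 3\right) e^{- \frac{5 \omega}{3}}}{500} (pole of order 2)
  F(ω) = -2πi·ΣRes = \frac{63 \pi \left(5 \omega + 3\right) e^{- \frac{5 \omega}{3}}}{250}

Case ω < 0 (upper half-plane, counterclockwise contour ⇒ F(ω) = +2πi·ΣRes):
  Res_{z = \frac{5 i}{3}} g(z) = \frac{63 i \left(5 \omega - 3\right) e^{\frac{5 \omega}{3}}}{500} (pole of order 2)
  F(ω) = 2πi·ΣRes = \frac{63 \pi \left(3 - 5 \omega\right) e^{\frac{5 \omega}{3}}}{250}

Both cases combine into a single formula in |ω|:

F(ω) = \frac{63 \pi \left(5 \left|{\omega}\right| + 3\right) e^{- \frac{5 \left|{\omega}\right|}{3}}}{250}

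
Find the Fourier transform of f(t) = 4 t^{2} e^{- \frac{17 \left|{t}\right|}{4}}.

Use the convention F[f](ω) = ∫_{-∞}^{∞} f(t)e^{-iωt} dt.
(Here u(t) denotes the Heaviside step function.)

F(ω) = \frac{17408 \left(289 - 48 \omega^{2}\right)}{\left(16 \omega^{2} + 289\right)^{3}}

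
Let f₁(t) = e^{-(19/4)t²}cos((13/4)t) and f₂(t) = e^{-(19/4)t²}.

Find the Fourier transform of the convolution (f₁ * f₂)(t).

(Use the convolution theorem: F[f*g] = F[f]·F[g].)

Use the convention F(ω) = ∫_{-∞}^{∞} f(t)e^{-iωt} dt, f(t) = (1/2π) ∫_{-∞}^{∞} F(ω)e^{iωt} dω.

F[f₁*f₂](ω) = \frac{2 \pi \left(e^{\frac{13 \omega}{19}} + 1\right) e^{- \frac{2 \omega^{2}}{19} - \frac{13 \omega}{38} - \frac{169}{304}}}{19}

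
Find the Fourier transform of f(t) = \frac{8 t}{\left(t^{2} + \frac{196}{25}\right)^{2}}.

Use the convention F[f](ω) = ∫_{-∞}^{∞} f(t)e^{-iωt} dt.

F(ω) = - \frac{10 i \pi \omega e^{- \frac{14 \left|{\omega}\right|}{5}}}{7}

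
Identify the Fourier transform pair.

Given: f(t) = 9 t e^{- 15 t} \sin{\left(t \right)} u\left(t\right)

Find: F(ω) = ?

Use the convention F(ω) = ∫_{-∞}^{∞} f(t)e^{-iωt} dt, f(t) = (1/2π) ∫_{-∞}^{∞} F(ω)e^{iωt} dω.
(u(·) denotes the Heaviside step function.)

F(ω) = \frac{18 \left(i \omega + 15\right)}{\left(\left(i \omega + 15\right)^{2} + 1\right)^{2}}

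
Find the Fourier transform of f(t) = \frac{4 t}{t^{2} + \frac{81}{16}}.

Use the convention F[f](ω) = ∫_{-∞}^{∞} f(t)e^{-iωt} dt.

F(ω) = - 4 i \pi e^{- \frac{9 \left|{\omega}\right|}{4}} \operatorname{sign}{\left(\omega \right)}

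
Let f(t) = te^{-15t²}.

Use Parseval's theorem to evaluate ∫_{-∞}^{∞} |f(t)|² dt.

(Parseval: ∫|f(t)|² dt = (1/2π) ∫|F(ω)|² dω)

∫|f(t)|² dt = \frac{\sqrt{30} \sqrt{\pi}}{1800}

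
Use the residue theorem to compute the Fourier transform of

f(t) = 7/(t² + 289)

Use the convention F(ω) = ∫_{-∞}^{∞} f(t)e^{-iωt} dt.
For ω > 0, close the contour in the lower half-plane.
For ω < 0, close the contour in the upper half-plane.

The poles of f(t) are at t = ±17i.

Let g(z) = f(z)e^{-iωz}; for large |z| the factor e^{-iωz} decays in the lower half-plane when ω > 0 and in the upper half-plane when ω < 0.

Case ω > 0 (lower half-plane, clockwise contour ⇒ F(ω) = -2πi·ΣRes):
  Res_{z = - 17 i} g(z) = \frac{7 i e^{- 17 \omega}}{34}
  F(ω) = -2πi·ΣRes = \frac{7 \pi e^{- 17 \omega}}{17}

Case ω < 0 (upper half-plane, counterclockwise contour ⇒ F(ω) = +2πi·ΣRes):
  Res_{z = 17 i} g(z) = - \frac{7 i e^{17 \omega}}{34}
  F(ω) = 2πi·ΣRes = \frac{7 \pi e^{17 \omega}}{17}

Both cases combine into a single formula in |ω|:

F(ω) = \frac{7 \pi e^{- 17 \left|{\omega}\right|}}{17}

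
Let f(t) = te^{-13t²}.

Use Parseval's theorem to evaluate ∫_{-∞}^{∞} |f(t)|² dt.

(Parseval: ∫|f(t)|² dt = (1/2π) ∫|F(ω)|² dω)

∫|f(t)|² dt = \frac{\sqrt{26} \sqrt{\pi}}{1352}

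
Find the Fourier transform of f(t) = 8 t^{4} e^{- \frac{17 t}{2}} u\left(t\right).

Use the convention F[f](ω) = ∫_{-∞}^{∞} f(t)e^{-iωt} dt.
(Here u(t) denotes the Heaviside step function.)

F(ω) = \frac{6144}{\left(2 i \omega + 17\right)^{5}}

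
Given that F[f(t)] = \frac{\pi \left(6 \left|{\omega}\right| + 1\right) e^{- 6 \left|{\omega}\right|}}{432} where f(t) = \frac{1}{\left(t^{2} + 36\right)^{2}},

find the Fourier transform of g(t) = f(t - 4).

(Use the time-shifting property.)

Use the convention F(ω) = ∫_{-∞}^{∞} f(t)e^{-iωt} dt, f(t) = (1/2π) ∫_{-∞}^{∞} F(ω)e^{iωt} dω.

F[g](ω) = \frac{\pi \left(6 \left|{\omega}\right| + 1\right) e^{- 4 i \omega - 6 \left|{\omega}\right|}}{432}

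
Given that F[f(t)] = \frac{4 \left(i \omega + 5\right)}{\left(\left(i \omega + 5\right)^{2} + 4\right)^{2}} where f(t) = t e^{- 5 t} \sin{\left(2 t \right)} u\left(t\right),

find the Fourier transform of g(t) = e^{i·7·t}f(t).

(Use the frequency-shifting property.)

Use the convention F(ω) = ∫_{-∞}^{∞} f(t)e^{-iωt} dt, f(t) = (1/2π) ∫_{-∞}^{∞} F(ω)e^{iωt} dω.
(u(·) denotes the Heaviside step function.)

F[g](ω) = \frac{4 \left(i \left(\omega - 7\right) + 5\right)}{\left(\left(i \left(\omega - 7\right) + 5\right)^{2} + 4\right)^{2}}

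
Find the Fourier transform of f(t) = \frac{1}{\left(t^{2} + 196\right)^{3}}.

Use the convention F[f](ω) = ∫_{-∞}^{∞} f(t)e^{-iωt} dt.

F(ω) = \frac{\pi \left(196 \omega^{2} + 42 \left|{\omega}\right| + 3\right) e^{- 14 \left|{\omega}\right|}}{4302592}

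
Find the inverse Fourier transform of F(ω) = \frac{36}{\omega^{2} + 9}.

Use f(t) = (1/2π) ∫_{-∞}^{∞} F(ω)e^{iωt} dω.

f(t) = 6 e^{- 3 \left|{t}\right|}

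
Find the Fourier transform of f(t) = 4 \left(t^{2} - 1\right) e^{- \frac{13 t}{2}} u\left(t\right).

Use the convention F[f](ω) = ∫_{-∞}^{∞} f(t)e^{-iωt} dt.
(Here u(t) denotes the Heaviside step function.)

F(ω) = \frac{8 \left(16 i \omega - \left(2 i \omega + 13\right)^{3} + 104\right)}{\left(2 i \omega + 13\right)^{4}}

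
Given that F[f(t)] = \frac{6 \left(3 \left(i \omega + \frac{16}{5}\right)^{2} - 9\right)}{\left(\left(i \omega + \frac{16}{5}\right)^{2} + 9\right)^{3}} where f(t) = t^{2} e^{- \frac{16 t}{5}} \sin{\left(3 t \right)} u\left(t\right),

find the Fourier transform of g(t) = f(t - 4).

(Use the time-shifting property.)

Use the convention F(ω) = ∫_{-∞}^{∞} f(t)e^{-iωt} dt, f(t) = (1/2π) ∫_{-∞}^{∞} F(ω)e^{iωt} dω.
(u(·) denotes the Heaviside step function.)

F[g](ω) = \frac{11250 \left(\left(5 i \omega + 16\right)^{2} - 75\right) e^{- 4 i \omega}}{\left(\left(5 i \omega + 16\right)^{2} + 225\right)^{3}}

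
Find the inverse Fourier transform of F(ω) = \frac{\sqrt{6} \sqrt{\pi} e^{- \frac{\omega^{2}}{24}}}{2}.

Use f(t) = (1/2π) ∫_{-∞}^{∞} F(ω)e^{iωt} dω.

f(t) = 3 e^{- 6 t^{2}}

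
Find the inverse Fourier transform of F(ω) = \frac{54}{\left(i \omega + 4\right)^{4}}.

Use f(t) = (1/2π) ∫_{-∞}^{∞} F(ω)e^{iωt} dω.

f(t) = 9 t^{3} e^{- 4 t} u\left(t\right)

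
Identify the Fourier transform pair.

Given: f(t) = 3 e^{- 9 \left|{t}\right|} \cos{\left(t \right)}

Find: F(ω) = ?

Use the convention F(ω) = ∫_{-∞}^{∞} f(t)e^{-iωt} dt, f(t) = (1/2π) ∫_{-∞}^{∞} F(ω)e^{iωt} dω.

F(ω) = \frac{54 \left(\omega^{2} + 82\right)}{\omega^{4} + 160 \omega^{2} + 6724}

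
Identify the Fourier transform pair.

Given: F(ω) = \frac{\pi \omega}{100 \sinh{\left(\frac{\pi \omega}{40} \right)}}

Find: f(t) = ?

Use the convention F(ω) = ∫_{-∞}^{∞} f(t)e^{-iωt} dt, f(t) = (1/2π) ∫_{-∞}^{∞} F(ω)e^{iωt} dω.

f(t) = \frac{4}{\cosh^{2}{\left(20 t \right)}}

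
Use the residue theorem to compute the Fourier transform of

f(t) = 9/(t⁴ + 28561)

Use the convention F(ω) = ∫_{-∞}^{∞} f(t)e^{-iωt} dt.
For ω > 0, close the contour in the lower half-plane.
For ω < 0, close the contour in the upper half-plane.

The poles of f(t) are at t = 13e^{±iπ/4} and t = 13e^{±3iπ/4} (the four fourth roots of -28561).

Let g(z) = f(z)e^{-iωz}; for large |z| the factor e^{-iωz} decays in the lower half-plane when ω > 0 and in the upper half-plane when ω < 0.

Case ω > 0 (lower half-plane, clockwise contour ⇒ F(ω) = -2πi·ΣRes):
  Res_{z = - \frac{13 \sqrt{2}}{2} - \frac{13 \sqrt{2} i}{2}} g(z) = \frac{9 \sqrt{2} i \left(1 - i\right) e^{\frac{13 \sqrt{2} \omega \left(-1 + i\right)}{2}}}{17576}
  Res_{z = \frac{13 \sqrt{2}}{2} - \frac{13 \sqrt{2} i}{2}} g(z) = \frac{9 \sqrt{2} i \left(1 + i\right) e^{- \frac{13 \sqrt{2} \omega \left(1 + i\right)}{2}}}{17576}
  F(ω) = -2πi·ΣRes = \frac{9 \sqrt{2} \pi \left(1 - i\right) \left(e^{13 \sqrt{2} i \omega} + i\right) e^{- \frac{13 \sqrt{2} \omega \left(1 + i\right)}{2}}}{8788} = \frac{9 \pi e^{- \frac{13 \sqrt{2} \omega}{2}} \sin{\left(\frac{13 \sqrt{2} \omega}{2} + \frac{\pi}{4} \right)}}{2197}

Case ω < 0 (upper half-plane, counterclockwise contour ⇒ F(ω) = +2πi·ΣRes):
  Res_{z = \frac{13 \sqrt{2}}{2} + \frac{13 \sqrt{2} i}{2}} g(z) = \frac{9 \sqrt{2} i \left(-1 + i\right) e^{\frac{13 \sqrt{2} \omega \left(1 - i\right)}{2}}}{17576}
  Res_{z = - \frac{13 \sqrt{2}}{2} + \frac{13 \sqrt{2} i}{2}} g(z) = \frac{9 \sqrt{2} \left(1 - i\right) e^{\frac{13 \sqrt{2} \omega \left(1 + i\right)}{2}}}{17576}
  F(ω) = 2πi·ΣRes = - \frac{9 \sqrt{2} i \pi \left(i \left(1 - i\right) e^{\frac{13 \sqrt{2} \omega \left(1 - i\right)}{2}} - \left(1 - i\right) e^{\frac{13 \sqrt{2} \omega \left(1 + i\right)}{2}}\right)}{8788} = \frac{9 \pi e^{\frac{13 \sqrt{2} \omega}{2}} \cos{\left(\frac{13 \sqrt{2} \omega}{2} + \frac{\pi}{4} \right)}}{2197}

Both cases combine into a single formula in |ω|:

F(ω) = \frac{9 \pi e^{- \frac{13 \sqrt{2} \left|{\omega}\right|}{2}} \sin{\left(\frac{13 \sqrt{2} \left|{\omega}\right|}{2} + \frac{\pi}{4} \right)}}{2197}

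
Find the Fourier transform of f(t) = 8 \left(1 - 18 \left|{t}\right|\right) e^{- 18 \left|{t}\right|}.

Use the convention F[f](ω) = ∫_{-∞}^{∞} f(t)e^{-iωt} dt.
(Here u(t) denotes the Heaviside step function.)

F(ω) = \frac{576 \omega^{2}}{\left(\omega^{2} + 324\right)^{2}}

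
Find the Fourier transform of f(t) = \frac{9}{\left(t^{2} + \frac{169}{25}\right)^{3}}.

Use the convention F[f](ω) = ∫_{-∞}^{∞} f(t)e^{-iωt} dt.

F(ω) = \frac{1125 \pi \left(169 \omega^{2} + 195 \left|{\omega}\right| + 75\right) e^{- \frac{13 \left|{\omega}\right|}{5}}}{2970344}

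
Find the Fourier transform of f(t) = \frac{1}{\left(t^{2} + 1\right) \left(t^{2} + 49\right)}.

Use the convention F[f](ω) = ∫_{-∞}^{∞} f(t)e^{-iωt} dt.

F(ω) = \frac{\pi e^{- \left|{\omega}\right|}}{48} - \frac{\pi e^{- 7 \left|{\omega}\right|}}{336}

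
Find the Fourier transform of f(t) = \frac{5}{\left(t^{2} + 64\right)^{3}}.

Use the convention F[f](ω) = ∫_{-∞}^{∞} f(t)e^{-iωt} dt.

F(ω) = \frac{5 \pi \left(64 \omega^{2} + 24 \left|{\omega}\right| + 3\right) e^{- 8 \left|{\omega}\right|}}{262144}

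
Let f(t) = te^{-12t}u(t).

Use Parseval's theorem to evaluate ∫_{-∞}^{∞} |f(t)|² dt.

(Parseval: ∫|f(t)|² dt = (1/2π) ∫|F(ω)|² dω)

∫|f(t)|² dt = \frac{1}{6912}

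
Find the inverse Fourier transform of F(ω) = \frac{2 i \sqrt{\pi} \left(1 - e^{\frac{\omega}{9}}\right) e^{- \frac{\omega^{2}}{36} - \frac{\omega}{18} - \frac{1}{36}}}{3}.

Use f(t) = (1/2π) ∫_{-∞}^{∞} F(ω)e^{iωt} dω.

f(t) = 4 e^{- 9 t^{2}} \sin{\left(t \right)}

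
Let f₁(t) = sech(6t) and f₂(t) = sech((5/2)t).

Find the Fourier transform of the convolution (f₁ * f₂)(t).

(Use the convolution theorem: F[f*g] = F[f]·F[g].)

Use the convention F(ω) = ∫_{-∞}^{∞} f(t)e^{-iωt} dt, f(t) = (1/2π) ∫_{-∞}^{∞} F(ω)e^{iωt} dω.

F[f₁*f₂](ω) = \frac{\pi^{2}}{15 \cosh{\left(\frac{\pi \omega}{12} \right)} \cosh{\left(\frac{\pi \omega}{5} \right)}}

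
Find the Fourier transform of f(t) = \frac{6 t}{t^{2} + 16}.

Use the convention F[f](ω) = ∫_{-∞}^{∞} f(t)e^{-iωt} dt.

F(ω) = - 6 i \pi e^{- 4 \left|{\omega}\right|} \operatorname{sign}{\left(\omega \right)}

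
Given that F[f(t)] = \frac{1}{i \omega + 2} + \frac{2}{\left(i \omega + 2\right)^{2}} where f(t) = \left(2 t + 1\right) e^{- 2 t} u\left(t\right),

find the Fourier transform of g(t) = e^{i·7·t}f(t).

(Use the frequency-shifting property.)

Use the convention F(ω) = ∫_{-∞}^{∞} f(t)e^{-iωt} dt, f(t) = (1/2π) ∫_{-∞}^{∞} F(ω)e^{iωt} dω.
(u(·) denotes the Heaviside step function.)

F[g](ω) = \frac{2 i \left(\omega - 7\right) + \left(i \left(\omega - 7\right) + 2\right)^{2} + 4}{\left(i \left(\omega - 7\right) + 2\right)^{3}}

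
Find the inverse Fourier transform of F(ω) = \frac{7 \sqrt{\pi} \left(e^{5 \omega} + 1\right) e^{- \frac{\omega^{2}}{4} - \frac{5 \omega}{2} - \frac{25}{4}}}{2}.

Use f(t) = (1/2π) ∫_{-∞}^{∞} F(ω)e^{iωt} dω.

f(t) = 7 e^{- t^{2}} \cos{\left(5 t \right)}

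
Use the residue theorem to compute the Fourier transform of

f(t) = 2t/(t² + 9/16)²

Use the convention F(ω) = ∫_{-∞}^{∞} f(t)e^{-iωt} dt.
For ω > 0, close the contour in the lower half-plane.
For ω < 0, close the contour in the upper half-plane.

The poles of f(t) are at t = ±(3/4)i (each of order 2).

Let g(z) = f(z)e^{-iωz}; for large |z| the factor e^{-iωz} decays in the lower half-plane when ω > 0 and in the upper half-plane when ω < 0.

Case ω > 0 (lower half-plane, clockwise contour ⇒ F(ω) = -2πi·ΣRes):
  Res_{z = - \frac{3 i}{4}} g(z) = \frac{2 \omega e^{- \frac{3 \omega}{4}}}{3} (pole of order 2)
  F(ω) = -2πi·ΣRes = - \frac{4 i \pi \omega e^{- \frac{3 \omega}{4}}}{3}

Case ω < 0 (upper half-plane, counterclockwise contour ⇒ F(ω) = +2πi·ΣRes):
  Res_{z = \frac{3 i}{4}} g(z) = - \frac{2 \omega e^{\frac{3 \omega}{4}}}{3} (pole of order 2)
  F(ω) = 2πi·ΣRes = - \frac{4 i \pi \omega e^{\frac{3 \omega}{4}}}{3}

Both cases combine into a single formula in |ω|:

F(ω) = - \frac{4 i \pi \omega e^{- \frac{3 \left|{\omega}\right|}{4}}}{3}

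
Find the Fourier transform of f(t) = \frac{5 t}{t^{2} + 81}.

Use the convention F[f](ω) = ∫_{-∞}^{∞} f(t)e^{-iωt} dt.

F(ω) = - 5 i \pi e^{- 9 \left|{\omega}\right|} \operatorname{sign}{\left(\omega \right)}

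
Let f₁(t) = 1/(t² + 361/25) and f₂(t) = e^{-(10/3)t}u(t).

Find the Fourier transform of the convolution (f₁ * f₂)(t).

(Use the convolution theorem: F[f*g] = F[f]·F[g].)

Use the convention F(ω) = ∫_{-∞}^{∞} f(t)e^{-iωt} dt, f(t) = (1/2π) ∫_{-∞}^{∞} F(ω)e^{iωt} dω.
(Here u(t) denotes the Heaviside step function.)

F[f₁*f₂](ω) = \frac{15 \pi e^{- \frac{19 \left|{\omega}\right|}{5}}}{19 \left(3 i \omega + 10\right)}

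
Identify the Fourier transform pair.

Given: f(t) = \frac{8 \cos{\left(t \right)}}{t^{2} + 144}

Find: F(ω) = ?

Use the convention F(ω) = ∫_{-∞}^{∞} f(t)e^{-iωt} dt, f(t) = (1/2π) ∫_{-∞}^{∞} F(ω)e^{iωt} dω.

F(ω) = \frac{\pi e^{- 12 \left|{\omega + 1}\right|}}{3} + \frac{\pi e^{- 12 \left|{\omega - 1}\right|}}{3}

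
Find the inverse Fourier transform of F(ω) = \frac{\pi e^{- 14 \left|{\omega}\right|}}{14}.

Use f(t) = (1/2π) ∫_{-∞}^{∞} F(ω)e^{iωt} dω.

f(t) = \frac{1}{t^{2} + 196}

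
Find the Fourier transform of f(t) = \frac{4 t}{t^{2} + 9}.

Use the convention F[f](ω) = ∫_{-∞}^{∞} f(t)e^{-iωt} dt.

F(ω) = - 4 i \pi e^{- 3 \left|{\omega}\right|} \operatorname{sign}{\left(\omega \right)}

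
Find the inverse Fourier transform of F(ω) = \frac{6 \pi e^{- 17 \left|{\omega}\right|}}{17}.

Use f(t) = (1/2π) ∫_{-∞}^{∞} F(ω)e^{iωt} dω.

f(t) = \frac{6}{t^{2} + 289}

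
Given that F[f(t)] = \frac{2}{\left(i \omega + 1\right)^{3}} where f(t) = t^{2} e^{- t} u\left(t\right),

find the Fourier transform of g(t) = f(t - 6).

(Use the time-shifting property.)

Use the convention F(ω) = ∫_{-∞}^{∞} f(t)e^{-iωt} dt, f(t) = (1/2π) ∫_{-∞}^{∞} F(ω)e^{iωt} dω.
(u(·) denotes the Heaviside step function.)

F[g](ω) = \frac{2 e^{- 6 i \omega}}{\left(i \omega + 1\right)^{3}}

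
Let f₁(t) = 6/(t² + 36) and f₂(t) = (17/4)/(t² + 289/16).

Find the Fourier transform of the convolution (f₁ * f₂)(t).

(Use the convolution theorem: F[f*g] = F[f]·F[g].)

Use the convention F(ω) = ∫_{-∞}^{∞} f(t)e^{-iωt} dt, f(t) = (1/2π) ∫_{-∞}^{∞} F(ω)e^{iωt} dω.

F[f₁*f₂](ω) = \pi^{2} e^{- \frac{41 \left|{\omega}\right|}{4}}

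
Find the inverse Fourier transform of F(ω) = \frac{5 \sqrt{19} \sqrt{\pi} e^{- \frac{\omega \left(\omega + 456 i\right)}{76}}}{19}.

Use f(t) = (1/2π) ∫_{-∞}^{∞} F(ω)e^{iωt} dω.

f(t) = 5 e^{- 19 \left(t - 6\right)^{2}}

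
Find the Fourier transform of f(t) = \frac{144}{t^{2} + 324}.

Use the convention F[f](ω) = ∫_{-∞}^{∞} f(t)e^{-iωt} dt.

F(ω) = 8 \pi e^{- 18 \left|{\omega}\right|}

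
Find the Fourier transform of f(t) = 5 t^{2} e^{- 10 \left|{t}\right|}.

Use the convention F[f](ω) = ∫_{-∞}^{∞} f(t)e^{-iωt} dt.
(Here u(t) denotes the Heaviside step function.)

F(ω) = \frac{200 \left(100 - 3 \omega^{2}\right)}{\left(\omega^{2} + 100\right)^{3}}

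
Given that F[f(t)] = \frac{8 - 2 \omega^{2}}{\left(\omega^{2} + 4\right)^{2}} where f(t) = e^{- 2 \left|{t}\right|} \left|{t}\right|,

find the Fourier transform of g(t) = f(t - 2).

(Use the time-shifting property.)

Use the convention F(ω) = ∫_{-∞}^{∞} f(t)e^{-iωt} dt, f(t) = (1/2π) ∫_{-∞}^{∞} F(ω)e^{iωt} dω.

F[g](ω) = \frac{2 \left(4 - \omega^{2}\right) e^{- 2 i \omega}}{\left(\omega^{2} + 4\right)^{2}}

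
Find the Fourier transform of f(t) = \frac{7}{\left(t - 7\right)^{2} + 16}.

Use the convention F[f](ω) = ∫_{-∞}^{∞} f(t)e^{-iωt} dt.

F(ω) = \frac{7 \pi e^{- 7 i \omega - 4 \left|{\omega}\right|}}{4}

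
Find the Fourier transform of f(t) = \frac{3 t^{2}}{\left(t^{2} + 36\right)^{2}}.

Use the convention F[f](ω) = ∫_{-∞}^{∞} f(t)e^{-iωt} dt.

F(ω) = \frac{\pi \left(1 - 6 \left|{\omega}\right|\right) e^{- 6 \left|{\omega}\right|}}{4}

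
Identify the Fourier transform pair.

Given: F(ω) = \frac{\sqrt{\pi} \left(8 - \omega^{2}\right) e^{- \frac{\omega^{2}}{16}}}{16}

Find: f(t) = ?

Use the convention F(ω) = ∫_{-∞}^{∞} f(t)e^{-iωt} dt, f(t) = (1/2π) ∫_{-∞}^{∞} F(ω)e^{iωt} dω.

f(t) = 8 t^{2} e^{- 4 t^{2}}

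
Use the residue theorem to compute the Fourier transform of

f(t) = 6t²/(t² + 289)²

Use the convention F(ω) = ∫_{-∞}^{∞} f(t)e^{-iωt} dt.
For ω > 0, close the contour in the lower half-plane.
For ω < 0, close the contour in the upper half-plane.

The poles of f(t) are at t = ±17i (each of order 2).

Let g(z) = f(z)e^{-iωz}; for large |z| the factor e^{-iωz} decays in the lower half-plane when ω > 0 and in the upper half-plane when ω < 0.

Case ω > 0 (lower half-plane, clockwise contour ⇒ F(ω) = -2πi·ΣRes):
  Res_{z = - 17 i} g(z) = \frac{3 i \left(1 - 17 \omega\right) e^{- 17 \omega}}{34} (pole of order 2)
  F(ω) = -2πi·ΣRes = \frac{3 \pi \left(1 - 17 \omega\right) e^{- 17 \omega}}{17}

Case ω < 0 (upper half-plane, counterclockwise contour ⇒ F(ω) = +2πi·ΣRes):
  Res_{z = 17 i} g(z) = \frac{3 i \left(- 17 \omega - 1\right) e^{17 \omega}}{34} (pole of order 2)
  F(ω) = 2πi·ΣRes = \frac{3 \pi \left(17 \omega + 1\right) e^{17 \omega}}{17}

Both cases combine into a single formula in |ω|:

F(ω) = \frac{3 \pi \left(1 - 17 \left|{\omega}\right|\right) e^{- 17 \left|{\omega}\right|}}{17}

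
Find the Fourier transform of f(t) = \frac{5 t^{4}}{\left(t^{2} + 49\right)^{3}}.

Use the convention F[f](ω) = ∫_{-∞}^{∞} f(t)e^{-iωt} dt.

F(ω) = \frac{5 \pi \left(49 \omega^{2} - 35 \left|{\omega}\right| + 3\right) e^{- 7 \left|{\omega}\right|}}{56}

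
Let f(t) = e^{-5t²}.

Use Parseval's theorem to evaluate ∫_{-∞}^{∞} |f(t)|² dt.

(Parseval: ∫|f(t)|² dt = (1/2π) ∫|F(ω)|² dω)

∫|f(t)|² dt = \frac{\sqrt{10} \sqrt{\pi}}{10}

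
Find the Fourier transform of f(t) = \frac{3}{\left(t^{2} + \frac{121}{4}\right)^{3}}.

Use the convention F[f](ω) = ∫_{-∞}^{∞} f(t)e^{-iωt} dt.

F(ω) = \frac{3 \pi \left(121 \omega^{2} + 66 \left|{\omega}\right| + 12\right) e^{- \frac{11 \left|{\omega}\right|}{2}}}{161051}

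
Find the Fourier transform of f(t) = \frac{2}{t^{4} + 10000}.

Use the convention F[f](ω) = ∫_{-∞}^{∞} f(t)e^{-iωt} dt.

F(ω) = \frac{\pi e^{- 5 \sqrt{2} \left|{\omega}\right|} \sin{\left(5 \sqrt{2} \left|{\omega}\right| + \frac{\pi}{4} \right)}}{500}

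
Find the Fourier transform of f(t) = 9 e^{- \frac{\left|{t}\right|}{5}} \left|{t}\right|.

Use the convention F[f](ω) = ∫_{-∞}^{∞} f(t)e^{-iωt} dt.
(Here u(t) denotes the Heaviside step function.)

F(ω) = \frac{450 \left(1 - 25 \omega^{2}\right)}{\left(25 \omega^{2} + 1\right)^{2}}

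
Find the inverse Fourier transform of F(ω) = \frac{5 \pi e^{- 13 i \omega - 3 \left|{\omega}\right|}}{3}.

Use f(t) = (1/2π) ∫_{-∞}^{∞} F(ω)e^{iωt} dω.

f(t) = \frac{5}{\left(t - 13\right)^{2} + 9}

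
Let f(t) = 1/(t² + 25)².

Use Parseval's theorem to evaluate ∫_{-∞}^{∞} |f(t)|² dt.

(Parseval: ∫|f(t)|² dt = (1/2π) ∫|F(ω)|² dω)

∫|f(t)|² dt = \frac{\pi}{250000}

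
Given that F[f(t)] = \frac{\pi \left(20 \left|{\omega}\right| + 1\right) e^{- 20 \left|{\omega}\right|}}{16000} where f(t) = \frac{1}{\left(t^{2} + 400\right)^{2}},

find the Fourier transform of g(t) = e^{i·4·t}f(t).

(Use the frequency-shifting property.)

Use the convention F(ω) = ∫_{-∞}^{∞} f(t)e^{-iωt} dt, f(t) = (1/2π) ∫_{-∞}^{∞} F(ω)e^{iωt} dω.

F[g](ω) = \frac{\pi \left(20 \left|{\omega - 4}\right| + 1\right) e^{- 20 \left|{\omega - 4}\right|}}{16000}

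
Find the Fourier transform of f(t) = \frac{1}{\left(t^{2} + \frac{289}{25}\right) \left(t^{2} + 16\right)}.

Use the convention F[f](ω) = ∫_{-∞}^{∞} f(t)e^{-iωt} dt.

F(ω) = - \frac{25 \pi e^{- 4 \left|{\omega}\right|}}{444} + \frac{125 \pi e^{- \frac{17 \left|{\omega}\right|}{5}}}{1887}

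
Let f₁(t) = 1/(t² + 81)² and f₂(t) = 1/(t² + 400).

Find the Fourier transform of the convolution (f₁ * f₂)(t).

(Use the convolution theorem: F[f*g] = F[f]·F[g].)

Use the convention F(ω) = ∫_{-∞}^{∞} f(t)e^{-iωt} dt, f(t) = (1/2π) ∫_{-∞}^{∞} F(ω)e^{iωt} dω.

F[f₁*f₂](ω) = \frac{\pi^{2} \left(9 \left|{\omega}\right| + 1\right) e^{- 29 \left|{\omega}\right|}}{29160}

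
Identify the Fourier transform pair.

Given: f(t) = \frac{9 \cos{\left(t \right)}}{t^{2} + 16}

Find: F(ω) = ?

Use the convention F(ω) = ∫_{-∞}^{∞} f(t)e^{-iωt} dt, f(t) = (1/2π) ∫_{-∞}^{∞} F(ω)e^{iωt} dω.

F(ω) = \frac{9 \pi e^{- 4 \left|{\omega + 1}\right|}}{8} + \frac{9 \pi e^{- 4 \left|{\omega - 1}\right|}}{8}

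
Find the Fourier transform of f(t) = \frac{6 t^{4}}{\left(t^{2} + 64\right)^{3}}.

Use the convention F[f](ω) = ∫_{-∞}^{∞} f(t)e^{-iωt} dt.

F(ω) = \frac{3 \pi \left(64 \omega^{2} - 40 \left|{\omega}\right| + 3\right) e^{- 8 \left|{\omega}\right|}}{32}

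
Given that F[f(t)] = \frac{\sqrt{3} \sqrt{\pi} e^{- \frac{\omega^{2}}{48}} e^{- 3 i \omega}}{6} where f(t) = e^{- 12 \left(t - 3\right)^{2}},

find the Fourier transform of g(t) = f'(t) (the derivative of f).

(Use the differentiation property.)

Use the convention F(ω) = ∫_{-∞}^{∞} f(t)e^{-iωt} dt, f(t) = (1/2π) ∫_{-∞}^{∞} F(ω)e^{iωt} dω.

F[g](ω) = \frac{\sqrt{3} i \sqrt{\pi} \omega e^{- \frac{\omega \left(\omega + 144 i\right)}{48}}}{6}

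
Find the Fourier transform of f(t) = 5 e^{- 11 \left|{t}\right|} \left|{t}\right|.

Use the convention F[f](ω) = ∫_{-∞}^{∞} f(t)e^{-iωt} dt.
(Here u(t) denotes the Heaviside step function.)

F(ω) = \frac{10 \left(121 - \omega^{2}\right)}{\left(\omega^{2} + 121\right)^{2}}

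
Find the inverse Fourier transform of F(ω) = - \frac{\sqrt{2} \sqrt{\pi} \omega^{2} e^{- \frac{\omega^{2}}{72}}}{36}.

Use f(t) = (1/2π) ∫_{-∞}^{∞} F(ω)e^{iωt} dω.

f(t) = 3 \left(72 t^{2} - 2\right) e^{- 18 t^{2}}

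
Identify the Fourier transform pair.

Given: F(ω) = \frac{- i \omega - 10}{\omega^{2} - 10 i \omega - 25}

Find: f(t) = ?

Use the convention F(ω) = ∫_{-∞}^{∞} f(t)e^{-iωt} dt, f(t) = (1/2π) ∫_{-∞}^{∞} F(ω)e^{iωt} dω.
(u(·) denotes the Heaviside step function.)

f(t) = \left(5 t + 1\right) e^{- 5 t} u\left(t\right)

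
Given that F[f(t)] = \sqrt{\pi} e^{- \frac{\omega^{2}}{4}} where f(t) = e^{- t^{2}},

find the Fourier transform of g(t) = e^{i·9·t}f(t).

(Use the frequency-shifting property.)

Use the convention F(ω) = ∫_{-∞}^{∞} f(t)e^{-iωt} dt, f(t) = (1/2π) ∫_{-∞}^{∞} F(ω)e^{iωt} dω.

F[g](ω) = \sqrt{\pi} e^{- \frac{\left(\omega - 9\right)^{2}}{4}}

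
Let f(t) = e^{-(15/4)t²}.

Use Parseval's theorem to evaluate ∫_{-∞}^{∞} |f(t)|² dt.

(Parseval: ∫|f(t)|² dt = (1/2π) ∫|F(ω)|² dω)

∫|f(t)|² dt = \frac{\sqrt{30} \sqrt{\pi}}{15}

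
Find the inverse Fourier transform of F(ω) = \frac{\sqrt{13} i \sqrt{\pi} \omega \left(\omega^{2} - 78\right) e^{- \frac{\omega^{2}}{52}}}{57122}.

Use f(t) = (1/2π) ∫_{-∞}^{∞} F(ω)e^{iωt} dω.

f(t) = 4 t^{3} e^{- 13 t^{2}}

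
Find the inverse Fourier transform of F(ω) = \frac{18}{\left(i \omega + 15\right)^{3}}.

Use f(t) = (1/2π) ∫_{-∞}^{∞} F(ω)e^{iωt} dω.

f(t) = 9 t^{2} e^{- 15 t} u\left(t\right)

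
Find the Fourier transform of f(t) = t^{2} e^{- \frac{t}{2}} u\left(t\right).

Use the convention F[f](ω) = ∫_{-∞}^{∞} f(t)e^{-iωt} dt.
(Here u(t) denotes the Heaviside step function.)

F(ω) = \frac{16}{\left(2 i \omega + 1\right)^{3}}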